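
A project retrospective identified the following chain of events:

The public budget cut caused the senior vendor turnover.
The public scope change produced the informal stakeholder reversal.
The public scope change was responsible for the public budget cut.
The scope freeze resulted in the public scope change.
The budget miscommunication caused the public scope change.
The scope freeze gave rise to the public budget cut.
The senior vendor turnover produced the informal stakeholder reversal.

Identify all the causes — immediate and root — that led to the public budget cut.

the budget miscommunication, the public scope change, the scope freeze

Immediate causes of the public budget cut: the scope freeze, the public scope change.
Further upstream: the budget miscommunication.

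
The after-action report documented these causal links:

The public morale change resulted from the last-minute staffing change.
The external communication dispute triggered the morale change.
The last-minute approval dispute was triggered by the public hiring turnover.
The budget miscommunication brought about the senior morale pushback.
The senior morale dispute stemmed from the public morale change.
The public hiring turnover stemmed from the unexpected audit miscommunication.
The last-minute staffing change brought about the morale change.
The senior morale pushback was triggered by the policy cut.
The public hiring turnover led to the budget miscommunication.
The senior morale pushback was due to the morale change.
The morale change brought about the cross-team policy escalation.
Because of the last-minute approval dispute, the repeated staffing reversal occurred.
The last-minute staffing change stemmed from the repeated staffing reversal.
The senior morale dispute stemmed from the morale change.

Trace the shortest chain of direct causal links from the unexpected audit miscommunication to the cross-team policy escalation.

the unexpected audit miscommunication → the public hiring turnover → the last-minute approval dispute → the repeated staffing reversal → the last-minute staffing change → the morale change → the cross-team policy escalation

the unexpected audit miscommunication → the public hiring turnover
the public hiring turnover → the last-minute approval dispute
the last-minute approval dispute → the repeated staffing reversal
the repeated staffing reversal → the last-minute staffing change
the last-minute staffing change → the morale change
the morale change → the cross-team policy escalation
Length: 6 steps.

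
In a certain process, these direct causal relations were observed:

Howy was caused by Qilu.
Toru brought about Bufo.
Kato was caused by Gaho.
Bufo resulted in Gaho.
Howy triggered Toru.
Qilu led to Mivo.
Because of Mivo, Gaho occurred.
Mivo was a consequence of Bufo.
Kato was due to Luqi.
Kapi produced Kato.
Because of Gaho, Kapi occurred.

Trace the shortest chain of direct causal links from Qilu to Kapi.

Qilu → Mivo → Gaho → Kapi

Qilu → Mivo
Mivo → Gaho
Gaho → Kapi
Length: 3 steps.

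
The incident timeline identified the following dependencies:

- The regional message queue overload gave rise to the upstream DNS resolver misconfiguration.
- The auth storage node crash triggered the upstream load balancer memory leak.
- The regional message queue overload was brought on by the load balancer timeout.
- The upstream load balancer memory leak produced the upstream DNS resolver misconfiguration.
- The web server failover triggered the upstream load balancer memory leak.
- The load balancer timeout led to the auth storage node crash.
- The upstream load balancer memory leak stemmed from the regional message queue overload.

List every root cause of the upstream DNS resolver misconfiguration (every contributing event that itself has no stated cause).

Tracing upstream from the upstream DNS resolver misconfiguration: the upstream DNS resolver misconfiguration ← the regional message queue overload ← the load balancer timeout.
A separate upstream branch: the upstream DNS resolver misconfiguration ← the upstream load balancer memory leak ← the web server failover.
Each of those chain origins has no stated cause.

the load balancer timeout, the web server failover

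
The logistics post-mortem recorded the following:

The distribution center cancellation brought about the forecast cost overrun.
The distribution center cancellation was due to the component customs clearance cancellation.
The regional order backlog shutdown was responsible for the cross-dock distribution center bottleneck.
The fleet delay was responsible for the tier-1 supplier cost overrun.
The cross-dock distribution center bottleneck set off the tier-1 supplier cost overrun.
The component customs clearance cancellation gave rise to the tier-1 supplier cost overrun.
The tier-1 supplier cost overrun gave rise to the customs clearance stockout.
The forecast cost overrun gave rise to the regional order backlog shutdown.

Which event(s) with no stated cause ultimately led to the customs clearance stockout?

the component customs clearance cancellation, the fleet delay

Tracing upstream from the customs clearance stockout: the customs clearance stockout ← the tier-1 supplier cost overrun ← the component customs clearance cancellation.
A separate upstream branch: the customs clearance stockout ← the tier-1 supplier cost overrun ← the fleet delay.
Each of those chain origins has no stated cause.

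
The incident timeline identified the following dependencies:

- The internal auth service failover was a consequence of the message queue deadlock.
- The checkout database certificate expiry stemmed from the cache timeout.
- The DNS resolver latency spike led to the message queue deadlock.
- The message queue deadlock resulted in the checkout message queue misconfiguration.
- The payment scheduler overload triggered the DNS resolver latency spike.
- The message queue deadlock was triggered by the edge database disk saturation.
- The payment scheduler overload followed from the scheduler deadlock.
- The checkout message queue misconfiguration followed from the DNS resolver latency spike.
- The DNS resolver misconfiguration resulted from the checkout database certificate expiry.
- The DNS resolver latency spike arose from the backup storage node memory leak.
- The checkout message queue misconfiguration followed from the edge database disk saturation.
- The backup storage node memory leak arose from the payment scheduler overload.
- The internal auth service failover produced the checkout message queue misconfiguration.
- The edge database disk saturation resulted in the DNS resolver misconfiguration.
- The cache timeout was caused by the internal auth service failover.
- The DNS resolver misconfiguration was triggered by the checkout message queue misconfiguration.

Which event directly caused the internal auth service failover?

the message queue deadlock

Upstream contributors include the scheduler deadlock, the payment scheduler overload, the edge database disk saturation, the backup storage node memory leak, the DNS resolver latency spike, but only the message queue deadlock feeds directly into the internal auth service failover.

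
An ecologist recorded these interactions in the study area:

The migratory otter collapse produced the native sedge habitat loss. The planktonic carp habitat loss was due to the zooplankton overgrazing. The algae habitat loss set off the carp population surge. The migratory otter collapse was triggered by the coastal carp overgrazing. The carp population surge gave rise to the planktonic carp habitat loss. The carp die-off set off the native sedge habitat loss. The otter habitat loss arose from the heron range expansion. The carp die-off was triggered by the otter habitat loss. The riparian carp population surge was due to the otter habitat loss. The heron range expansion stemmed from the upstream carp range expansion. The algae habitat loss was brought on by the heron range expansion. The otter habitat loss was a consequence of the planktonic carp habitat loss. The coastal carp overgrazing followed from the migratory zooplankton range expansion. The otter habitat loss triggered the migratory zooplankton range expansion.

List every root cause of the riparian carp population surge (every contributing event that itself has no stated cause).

the upstream carp range expansion, the zooplankton overgrazing

Tracing upstream from the riparian carp population surge: the riparian carp population surge ← the otter habitat loss ← the heron range expansion ← the upstream carp range expansion.
A separate upstream branch: the riparian carp population surge ← the otter habitat loss ← the planktonic carp habitat loss ← the zooplankton overgrazing.
Each of those chain origins has no stated cause.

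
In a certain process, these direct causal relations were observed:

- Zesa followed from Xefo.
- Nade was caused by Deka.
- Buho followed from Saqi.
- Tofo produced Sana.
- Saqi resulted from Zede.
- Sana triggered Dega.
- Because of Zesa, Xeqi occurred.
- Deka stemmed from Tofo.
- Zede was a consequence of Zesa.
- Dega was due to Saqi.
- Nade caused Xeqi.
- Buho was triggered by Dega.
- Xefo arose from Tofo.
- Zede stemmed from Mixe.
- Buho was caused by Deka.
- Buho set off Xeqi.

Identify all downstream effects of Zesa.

Buho, Dega, Saqi, Xeqi, Zede

Direct effects: Zede, Xeqi.
2 steps out: Saqi.
3 steps out: Dega, Buho.
Not reachable from it: Tofo, Deka, Xefo, Nade, Sana, Mixe.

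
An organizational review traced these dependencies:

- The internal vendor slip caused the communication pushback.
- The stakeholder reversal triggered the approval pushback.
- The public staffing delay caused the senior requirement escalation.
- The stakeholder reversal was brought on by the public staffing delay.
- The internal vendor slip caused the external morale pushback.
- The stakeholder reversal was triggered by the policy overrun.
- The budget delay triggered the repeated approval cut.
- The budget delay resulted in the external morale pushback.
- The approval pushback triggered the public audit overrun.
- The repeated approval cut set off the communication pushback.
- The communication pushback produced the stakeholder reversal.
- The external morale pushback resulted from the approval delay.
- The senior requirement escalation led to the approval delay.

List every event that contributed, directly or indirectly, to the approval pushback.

the budget delay, the communication pushback, the internal vendor slip, the policy overrun, the public staffing delay, the repeated approval cut, the stakeholder reversal

Immediate cause of the approval pushback: the stakeholder reversal.
Further upstream: the public staffing delay, the budget delay, the policy overrun, the repeated approval cut, the internal vendor slip, the communication pushback.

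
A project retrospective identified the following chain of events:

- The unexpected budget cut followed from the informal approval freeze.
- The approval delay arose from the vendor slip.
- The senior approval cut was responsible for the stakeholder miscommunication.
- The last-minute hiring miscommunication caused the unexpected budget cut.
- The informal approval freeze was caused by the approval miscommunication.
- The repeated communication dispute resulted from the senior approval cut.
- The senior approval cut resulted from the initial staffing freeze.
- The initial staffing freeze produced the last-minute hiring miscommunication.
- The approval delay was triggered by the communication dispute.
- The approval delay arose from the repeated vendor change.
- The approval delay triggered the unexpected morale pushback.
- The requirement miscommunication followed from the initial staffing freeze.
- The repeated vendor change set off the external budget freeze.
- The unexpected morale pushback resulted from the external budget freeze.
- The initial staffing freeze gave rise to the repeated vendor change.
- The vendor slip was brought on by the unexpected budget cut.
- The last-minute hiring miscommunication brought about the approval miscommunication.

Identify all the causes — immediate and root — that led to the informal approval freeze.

the approval miscommunication, the initial staffing freeze, the last-minute hiring miscommunication

Immediate cause of the informal approval freeze: the approval miscommunication.
Further upstream: the initial staffing freeze, the last-minute hiring miscommunication.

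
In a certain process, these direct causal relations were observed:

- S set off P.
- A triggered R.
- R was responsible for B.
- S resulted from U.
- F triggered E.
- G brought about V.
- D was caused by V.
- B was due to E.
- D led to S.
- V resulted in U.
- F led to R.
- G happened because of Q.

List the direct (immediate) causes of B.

E, R

Upstream contributors include A, F, but only E, R feed directly into B.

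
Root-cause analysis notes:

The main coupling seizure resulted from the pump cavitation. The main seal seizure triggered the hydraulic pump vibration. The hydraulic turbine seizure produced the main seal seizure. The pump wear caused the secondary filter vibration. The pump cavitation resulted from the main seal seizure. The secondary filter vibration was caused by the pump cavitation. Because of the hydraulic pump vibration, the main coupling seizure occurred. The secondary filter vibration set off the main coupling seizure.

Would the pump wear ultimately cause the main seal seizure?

No

The pump wear leads to the secondary filter vibration, the main coupling seizure; the main seal seizure is not among them.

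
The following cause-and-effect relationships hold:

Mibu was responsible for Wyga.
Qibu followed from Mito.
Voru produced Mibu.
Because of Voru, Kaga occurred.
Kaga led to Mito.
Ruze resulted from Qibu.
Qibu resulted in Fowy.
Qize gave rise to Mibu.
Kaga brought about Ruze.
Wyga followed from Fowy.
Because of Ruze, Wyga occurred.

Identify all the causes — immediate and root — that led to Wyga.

Immediate causes of Wyga: Ruze, Mibu, Fowy.
Further upstream: Voru, Kaga, Mito, Qibu, Qize.

Fowy, Kaga, Mibu, Mito, Qibu, Qize, Ruze, Voru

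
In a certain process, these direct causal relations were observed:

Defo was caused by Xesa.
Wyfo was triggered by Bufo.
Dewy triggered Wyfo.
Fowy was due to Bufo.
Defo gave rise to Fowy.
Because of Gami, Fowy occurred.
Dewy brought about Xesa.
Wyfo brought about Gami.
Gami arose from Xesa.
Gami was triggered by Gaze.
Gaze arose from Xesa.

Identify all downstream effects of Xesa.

Defo, Fowy, Gami, Gaze

Direct effects: Gaze, Gami, Defo.
2 steps out: Fowy.
Not reachable from it: Bufo, Dewy, Wyfo.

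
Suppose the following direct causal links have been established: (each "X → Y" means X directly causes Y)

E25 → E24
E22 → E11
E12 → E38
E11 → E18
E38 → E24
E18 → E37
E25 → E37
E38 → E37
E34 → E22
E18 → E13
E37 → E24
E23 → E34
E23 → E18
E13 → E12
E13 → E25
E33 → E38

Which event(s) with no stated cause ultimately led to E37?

E23, E33

Tracing upstream from E37: E37 ← E18 ← E23.
A separate upstream branch: E37 ← E38 ← E33.
Each of those chain origins has no stated cause.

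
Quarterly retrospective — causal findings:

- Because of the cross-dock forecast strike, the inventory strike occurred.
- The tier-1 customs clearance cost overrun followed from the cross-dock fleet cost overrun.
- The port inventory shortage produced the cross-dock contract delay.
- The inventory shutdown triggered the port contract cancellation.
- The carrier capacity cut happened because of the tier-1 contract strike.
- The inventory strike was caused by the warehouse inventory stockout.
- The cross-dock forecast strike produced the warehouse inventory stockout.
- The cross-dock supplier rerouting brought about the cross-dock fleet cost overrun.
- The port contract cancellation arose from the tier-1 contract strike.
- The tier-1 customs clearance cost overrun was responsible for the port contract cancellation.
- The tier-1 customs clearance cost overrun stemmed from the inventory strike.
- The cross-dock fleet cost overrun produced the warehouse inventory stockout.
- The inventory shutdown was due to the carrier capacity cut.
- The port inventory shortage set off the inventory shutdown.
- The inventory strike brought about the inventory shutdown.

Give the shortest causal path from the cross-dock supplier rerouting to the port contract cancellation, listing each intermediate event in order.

the cross-dock supplier rerouting → the cross-dock fleet cost overrun
the cross-dock fleet cost overrun → the tier-1 customs clearance cost overrun
the tier-1 customs clearance cost overrun → the port contract cancellation
Length: 3 steps.

the cross-dock supplier rerouting → the cross-dock fleet cost overrun → the tier-1 customs clearance cost overrun → the port contract cancellation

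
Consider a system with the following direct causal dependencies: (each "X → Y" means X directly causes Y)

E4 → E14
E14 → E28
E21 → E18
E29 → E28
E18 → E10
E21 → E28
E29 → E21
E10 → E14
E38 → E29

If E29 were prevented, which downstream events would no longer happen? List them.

E10, E18, E21

Downstream of E29: E21, E18, E10, E14, E28.
Of those, still caused via another path: E14, E28.
The remainder have no surviving cause.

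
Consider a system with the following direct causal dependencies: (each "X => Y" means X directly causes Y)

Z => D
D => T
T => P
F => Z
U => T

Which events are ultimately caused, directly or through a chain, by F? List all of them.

D, P, T, Z

Direct effects: Z.
2 steps out: D.
3 steps out: T.
4 steps out: P.
Not reachable from it: U.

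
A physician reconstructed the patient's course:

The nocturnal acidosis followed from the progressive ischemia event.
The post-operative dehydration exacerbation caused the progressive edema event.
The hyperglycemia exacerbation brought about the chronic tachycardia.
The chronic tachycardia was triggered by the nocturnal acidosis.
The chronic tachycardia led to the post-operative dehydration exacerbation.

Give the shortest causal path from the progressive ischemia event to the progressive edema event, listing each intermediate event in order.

the progressive ischemia event → the nocturnal acidosis
the nocturnal acidosis → the chronic tachycardia
the chronic tachycardia → the post-operative dehydration exacerbation
the post-operative dehydration exacerbation → the progressive edema event
Length: 4 steps.

the progressive ischemia event → the nocturnal acidosis → the chronic tachycardia → the post-operative dehydration exacerbation → the progressive edema event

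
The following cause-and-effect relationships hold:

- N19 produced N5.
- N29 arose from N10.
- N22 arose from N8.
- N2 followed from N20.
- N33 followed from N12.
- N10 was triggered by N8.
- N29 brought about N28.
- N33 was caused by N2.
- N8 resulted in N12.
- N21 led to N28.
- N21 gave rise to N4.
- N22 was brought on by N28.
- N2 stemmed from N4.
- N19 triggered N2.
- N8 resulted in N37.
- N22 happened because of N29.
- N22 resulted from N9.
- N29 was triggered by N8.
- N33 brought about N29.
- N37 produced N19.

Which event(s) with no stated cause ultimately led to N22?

N20, N21, N8, N9

Tracing upstream from N22: N22 ← N8.
A separate upstream branch: N22 ← N29 ← N33 ← N2 ← N20.
A separate upstream branch: N22 ← N28 ← N21.
A separate upstream branch: N22 ← N9.
Each of those chain origins has no stated cause.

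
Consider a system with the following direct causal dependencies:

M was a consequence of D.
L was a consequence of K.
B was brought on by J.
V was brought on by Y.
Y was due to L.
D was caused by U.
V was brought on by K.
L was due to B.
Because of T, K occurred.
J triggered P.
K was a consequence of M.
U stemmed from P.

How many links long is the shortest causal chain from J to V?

4

Shortest chain: J → B → L → Y → V.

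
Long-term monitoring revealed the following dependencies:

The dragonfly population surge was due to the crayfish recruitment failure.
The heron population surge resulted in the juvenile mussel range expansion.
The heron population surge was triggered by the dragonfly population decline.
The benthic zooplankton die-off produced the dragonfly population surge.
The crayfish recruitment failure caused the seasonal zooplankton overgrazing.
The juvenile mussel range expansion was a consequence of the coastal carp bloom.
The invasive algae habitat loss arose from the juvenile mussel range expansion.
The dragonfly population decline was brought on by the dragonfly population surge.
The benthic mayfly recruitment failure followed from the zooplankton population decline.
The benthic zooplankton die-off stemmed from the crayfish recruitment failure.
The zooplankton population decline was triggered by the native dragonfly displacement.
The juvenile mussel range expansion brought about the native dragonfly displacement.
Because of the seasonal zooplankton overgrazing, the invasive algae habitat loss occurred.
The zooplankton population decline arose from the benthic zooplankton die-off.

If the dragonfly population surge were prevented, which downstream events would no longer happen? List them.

Downstream of the dragonfly population surge: the dragonfly population decline, the heron population surge, the juvenile mussel range expansion, the native dragonfly displacement, the invasive algae habitat loss, the zooplankton population decline, the benthic mayfly recruitment failure.
Of those, still caused via another path: the juvenile mussel range expansion, the native dragonfly displacement, the invasive algae habitat loss, the zooplankton population decline, the benthic mayfly recruitment failure.
The remainder have no surviving cause.

the dragonfly population decline, the heron population surge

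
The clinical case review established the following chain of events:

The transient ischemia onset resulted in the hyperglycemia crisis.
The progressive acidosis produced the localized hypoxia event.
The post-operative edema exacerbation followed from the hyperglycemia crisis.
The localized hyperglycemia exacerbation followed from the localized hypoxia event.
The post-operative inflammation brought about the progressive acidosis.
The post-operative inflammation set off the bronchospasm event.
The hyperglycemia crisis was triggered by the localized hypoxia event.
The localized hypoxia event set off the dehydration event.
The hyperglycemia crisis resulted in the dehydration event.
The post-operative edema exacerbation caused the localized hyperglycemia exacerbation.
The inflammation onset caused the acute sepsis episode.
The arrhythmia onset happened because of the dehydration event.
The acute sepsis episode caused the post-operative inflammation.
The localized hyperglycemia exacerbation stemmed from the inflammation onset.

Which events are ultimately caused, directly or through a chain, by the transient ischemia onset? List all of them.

the arrhythmia onset, the dehydration event, the hyperglycemia crisis, the localized hyperglycemia exacerbation, the post-operative edema exacerbation

Direct effects: the hyperglycemia crisis.
2 steps out: the dehydration event, the post-operative edema exacerbation.
3 steps out: the arrhythmia onset, the localized hyperglycemia exacerbation.
Not reachable from it: the inflammation onset, the acute sepsis episode, the post-operative inflammation, the bronchospasm event, the progressive acidosis, the localized hypoxia event.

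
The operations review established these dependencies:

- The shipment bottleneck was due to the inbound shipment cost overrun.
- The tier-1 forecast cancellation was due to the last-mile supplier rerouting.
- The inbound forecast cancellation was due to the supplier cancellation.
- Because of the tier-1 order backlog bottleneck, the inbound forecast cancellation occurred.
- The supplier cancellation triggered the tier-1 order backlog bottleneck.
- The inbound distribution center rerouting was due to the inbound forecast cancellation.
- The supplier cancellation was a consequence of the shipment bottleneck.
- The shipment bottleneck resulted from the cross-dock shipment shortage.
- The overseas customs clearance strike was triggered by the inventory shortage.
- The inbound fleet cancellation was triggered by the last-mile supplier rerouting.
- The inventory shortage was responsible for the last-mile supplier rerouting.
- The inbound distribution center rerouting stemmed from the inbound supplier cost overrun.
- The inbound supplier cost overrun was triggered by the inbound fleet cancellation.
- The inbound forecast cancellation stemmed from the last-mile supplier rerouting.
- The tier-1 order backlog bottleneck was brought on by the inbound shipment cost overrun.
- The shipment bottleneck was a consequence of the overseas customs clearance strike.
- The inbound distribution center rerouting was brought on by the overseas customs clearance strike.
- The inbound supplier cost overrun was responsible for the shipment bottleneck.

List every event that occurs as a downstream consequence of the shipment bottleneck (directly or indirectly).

the inbound distribution center rerouting, the inbound forecast cancellation, the supplier cancellation, the tier-1 order backlog bottleneck

Direct effects: the supplier cancellation.
2 steps out: the tier-1 order backlog bottleneck, the inbound forecast cancellation.
3 steps out: the inbound distribution center rerouting.
Not reachable from it: the inventory shortage, the inbound shipment cost overrun, the last-mile supplier rerouting, the cross-dock shipment shortage, the tier-1 forecast cancellation, the inbound fleet cancellation, the inbound supplier cost overrun, the overseas customs clearance strike.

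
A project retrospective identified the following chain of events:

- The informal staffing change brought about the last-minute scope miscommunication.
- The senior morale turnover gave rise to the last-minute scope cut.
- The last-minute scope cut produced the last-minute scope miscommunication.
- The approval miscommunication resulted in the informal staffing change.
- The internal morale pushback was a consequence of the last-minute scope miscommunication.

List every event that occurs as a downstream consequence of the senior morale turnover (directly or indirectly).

the internal morale pushback, the last-minute scope cut, the last-minute scope miscommunication

Direct effects: the last-minute scope cut.
2 steps out: the last-minute scope miscommunication.
3 steps out: the internal morale pushback.
Not reachable from it: the approval miscommunication, the informal staffing change.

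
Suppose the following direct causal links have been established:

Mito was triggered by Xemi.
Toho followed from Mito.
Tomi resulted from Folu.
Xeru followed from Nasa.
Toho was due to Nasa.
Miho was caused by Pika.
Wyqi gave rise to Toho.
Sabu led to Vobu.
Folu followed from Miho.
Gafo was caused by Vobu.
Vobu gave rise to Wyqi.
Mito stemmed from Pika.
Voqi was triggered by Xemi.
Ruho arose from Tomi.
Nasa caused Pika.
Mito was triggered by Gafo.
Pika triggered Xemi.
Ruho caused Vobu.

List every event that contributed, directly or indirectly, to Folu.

Miho, Nasa, Pika

Immediate cause of Folu: Miho.
Further upstream: Nasa, Pika.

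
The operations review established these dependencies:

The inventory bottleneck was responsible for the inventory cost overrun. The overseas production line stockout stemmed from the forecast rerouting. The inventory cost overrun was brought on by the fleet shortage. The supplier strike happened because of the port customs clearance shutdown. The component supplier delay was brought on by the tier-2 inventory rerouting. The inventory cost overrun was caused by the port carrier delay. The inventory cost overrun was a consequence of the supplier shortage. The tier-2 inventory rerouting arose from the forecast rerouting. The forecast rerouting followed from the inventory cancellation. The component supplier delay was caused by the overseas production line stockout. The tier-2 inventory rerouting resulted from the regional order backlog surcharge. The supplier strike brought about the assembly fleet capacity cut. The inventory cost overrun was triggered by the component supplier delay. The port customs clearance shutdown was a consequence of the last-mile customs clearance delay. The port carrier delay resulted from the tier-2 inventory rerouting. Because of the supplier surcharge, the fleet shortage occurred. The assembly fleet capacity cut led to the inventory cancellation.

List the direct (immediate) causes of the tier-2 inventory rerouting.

Upstream contributors include the last-mile customs clearance delay, the port customs clearance shutdown, the supplier strike, the assembly fleet capacity cut, the inventory cancellation, but only the forecast rerouting, the regional order backlog surcharge feed directly into the tier-2 inventory rerouting.

the forecast rerouting, the regional order backlog surcharge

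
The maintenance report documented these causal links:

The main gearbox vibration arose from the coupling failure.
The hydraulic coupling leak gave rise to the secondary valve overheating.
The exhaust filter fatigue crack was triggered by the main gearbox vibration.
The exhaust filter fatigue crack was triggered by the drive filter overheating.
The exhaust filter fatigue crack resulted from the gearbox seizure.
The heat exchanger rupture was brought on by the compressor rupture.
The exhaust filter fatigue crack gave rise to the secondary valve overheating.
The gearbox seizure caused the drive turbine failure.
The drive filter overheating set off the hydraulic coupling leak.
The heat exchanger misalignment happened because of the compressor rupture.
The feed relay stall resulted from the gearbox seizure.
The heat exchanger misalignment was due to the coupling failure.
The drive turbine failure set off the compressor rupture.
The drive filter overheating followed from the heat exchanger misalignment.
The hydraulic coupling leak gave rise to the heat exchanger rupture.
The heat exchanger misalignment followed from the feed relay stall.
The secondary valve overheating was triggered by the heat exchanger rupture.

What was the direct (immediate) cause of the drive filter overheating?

Upstream contributors include the gearbox seizure, the drive turbine failure, the compressor rupture, the coupling failure, the feed relay stall, but only the heat exchanger misalignment feeds directly into the drive filter overheating.

the heat exchanger misalignment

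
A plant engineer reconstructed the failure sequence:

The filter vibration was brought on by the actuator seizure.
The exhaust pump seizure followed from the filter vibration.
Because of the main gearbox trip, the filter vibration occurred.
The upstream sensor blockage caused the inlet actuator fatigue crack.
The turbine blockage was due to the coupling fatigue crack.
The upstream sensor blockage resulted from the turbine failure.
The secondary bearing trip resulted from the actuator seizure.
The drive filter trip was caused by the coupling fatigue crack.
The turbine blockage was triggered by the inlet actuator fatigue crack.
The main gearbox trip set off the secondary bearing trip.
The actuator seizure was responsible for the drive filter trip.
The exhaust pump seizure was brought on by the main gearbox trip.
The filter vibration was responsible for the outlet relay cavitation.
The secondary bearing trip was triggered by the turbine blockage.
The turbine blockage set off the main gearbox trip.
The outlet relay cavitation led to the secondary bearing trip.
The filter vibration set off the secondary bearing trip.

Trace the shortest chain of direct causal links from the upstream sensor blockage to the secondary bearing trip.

the upstream sensor blockage → the inlet actuator fatigue crack
the inlet actuator fatigue crack → the turbine blockage
the turbine blockage → the secondary bearing trip
Length: 3 steps.

the upstream sensor blockage → the inlet actuator fatigue crack → the turbine blockage → the secondary bearing trip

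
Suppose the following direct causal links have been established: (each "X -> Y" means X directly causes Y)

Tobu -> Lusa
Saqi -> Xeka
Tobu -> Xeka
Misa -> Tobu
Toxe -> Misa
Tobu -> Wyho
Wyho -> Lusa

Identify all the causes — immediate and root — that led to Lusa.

Misa, Tobu, Toxe, Wyho

Immediate causes of Lusa: Tobu, Wyho.
Further upstream: Toxe, Misa.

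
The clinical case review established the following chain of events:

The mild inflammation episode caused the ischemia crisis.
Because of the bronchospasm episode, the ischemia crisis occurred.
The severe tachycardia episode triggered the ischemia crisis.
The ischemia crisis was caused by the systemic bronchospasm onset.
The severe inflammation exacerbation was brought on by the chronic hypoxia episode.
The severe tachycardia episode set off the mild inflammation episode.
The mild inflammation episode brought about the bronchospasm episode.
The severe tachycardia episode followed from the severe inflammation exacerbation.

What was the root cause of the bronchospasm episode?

the chronic hypoxia episode

Tracing upstream from the bronchospasm episode: the bronchospasm episode ← the mild inflammation episode ← the severe tachycardia episode ← the severe inflammation exacerbation ← the chronic hypoxia episode.
The chronic hypoxia episode has no stated cause, so it is the root.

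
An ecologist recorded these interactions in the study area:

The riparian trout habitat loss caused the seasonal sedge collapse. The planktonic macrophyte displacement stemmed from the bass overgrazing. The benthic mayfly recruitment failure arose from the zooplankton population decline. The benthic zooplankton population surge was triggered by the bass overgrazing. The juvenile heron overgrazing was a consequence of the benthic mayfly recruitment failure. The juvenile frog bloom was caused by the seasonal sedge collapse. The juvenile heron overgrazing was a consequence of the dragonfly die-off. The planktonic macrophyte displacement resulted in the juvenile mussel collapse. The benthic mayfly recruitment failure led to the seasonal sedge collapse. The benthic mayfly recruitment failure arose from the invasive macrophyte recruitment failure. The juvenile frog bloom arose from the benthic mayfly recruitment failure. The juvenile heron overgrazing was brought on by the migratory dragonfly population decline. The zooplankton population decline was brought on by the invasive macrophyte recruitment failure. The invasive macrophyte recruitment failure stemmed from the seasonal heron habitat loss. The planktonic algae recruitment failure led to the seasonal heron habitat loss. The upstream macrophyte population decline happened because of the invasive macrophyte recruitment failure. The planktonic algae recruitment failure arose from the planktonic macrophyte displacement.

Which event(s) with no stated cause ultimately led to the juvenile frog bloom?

the bass overgrazing, the riparian trout habitat loss

Tracing upstream from the juvenile frog bloom: the juvenile frog bloom ← the benthic mayfly recruitment failure ← the invasive macrophyte recruitment failure ← the seasonal heron habitat loss ← the planktonic algae recruitment failure ← the planktonic macrophyte displacement ← the bass overgrazing.
A separate upstream branch: the juvenile frog bloom ← the seasonal sedge collapse ← the riparian trout habitat loss.
Each of those chain origins has no stated cause.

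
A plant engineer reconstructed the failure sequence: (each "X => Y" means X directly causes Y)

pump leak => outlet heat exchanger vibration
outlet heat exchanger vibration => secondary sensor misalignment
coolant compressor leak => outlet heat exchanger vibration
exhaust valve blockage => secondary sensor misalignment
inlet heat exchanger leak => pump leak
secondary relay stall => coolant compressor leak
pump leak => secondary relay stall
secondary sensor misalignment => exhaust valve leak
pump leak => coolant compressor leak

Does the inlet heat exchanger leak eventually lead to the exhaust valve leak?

Yes

There is a causal chain: the inlet heat exchanger leak → the pump leak → the outlet heat exchanger vibration → the secondary sensor misalignment → the exhaust valve leak.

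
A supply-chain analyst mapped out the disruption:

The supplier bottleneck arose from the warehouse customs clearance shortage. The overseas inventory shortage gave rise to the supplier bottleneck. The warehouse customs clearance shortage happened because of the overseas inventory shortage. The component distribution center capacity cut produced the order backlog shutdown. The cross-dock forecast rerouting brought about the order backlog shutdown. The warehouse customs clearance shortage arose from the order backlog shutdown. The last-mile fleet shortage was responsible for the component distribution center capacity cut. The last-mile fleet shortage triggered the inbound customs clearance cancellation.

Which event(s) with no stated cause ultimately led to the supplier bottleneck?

Tracing upstream from the supplier bottleneck: the supplier bottleneck ← the warehouse customs clearance shortage ← the order backlog shutdown ← the component distribution center capacity cut ← the last-mile fleet shortage.
A separate upstream branch: the supplier bottleneck ← the warehouse customs clearance shortage ← the order backlog shutdown ← the cross-dock forecast rerouting.
A separate upstream branch: the supplier bottleneck ← the overseas inventory shortage.
Each of those chain origins has no stated cause.

the cross-dock forecast rerouting, the last-mile fleet shortage, the overseas inventory shortage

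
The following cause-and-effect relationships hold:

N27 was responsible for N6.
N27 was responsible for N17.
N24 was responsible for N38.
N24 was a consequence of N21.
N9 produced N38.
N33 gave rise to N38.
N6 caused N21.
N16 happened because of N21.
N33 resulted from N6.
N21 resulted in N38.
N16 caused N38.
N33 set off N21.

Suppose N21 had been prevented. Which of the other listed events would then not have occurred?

Downstream of N21: N16, N24, N38.
Of those, still caused via another path: N38.
The remainder have no surviving cause.

N16, N24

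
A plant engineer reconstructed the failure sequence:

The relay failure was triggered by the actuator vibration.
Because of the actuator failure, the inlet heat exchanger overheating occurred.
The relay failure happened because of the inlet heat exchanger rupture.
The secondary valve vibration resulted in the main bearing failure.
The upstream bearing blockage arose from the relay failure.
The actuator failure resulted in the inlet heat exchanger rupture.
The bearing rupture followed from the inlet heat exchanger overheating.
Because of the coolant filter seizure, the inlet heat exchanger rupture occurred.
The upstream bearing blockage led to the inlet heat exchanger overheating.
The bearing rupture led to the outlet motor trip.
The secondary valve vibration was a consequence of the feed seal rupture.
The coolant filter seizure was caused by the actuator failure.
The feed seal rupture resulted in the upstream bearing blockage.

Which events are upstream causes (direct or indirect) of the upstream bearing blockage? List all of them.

Immediate causes of the upstream bearing blockage: the feed seal rupture, the relay failure.
Further upstream: the actuator failure, the coolant filter seizure, the inlet heat exchanger rupture, the actuator vibration.

the actuator failure, the actuator vibration, the coolant filter seizure, the feed seal rupture, the inlet heat exchanger rupture, the relay failure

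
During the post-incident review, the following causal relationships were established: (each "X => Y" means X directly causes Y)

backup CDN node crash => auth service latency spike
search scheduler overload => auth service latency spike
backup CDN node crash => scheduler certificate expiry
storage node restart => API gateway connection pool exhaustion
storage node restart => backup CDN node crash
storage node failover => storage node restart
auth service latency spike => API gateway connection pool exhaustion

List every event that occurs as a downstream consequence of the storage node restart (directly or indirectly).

Direct effects: the backup CDN node crash, the API gateway connection pool exhaustion.
2 steps out: the auth service latency spike, the scheduler certificate expiry.
Not reachable from it: the storage node failover, the search scheduler overload.

the API gateway connection pool exhaustion, the auth service latency spike, the backup CDN node crash, the scheduler certificate expiry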